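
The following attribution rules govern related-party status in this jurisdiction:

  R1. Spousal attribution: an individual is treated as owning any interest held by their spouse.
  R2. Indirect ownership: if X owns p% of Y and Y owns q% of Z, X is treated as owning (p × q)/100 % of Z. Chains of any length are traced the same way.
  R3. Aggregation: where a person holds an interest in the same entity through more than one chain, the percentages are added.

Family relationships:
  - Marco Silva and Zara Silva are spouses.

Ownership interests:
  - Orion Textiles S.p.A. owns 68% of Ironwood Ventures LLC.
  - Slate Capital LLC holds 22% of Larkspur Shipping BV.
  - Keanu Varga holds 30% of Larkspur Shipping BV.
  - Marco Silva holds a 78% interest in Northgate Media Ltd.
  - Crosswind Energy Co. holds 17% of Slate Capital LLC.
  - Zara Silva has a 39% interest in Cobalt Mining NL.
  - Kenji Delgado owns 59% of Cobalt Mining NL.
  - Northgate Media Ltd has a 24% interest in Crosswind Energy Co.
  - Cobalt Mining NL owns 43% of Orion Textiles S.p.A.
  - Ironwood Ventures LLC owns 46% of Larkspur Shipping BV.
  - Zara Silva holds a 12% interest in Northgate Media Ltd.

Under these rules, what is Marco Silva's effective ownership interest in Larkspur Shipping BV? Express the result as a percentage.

By spousal attribution (R1), Marco Silva is treated as also owning Zara Silva's interest in Northgate Media Ltd, giving 78% + 12% = 90%.
By spousal attribution (R1), Marco Silva is treated as owning Zara Silva's 39% interest in Cobalt Mining NL.
Chain via Northgate Media Ltd → Crosswind Energy Co. → Slate Capital LLC (R2): 90% × 24% × 17% × 22% = 0.80784% of Larkspur Shipping BV.
Chain via Cobalt Mining NL → Orion Textiles S.p.A. → Ironwood Ventures LLC (R2): 39% × 43% × 68% × 46% = 5.245656% of Larkspur Shipping BV.
Aggregating (R3): 0.80784% + 5.245656% = 6.053496%.

6.053496%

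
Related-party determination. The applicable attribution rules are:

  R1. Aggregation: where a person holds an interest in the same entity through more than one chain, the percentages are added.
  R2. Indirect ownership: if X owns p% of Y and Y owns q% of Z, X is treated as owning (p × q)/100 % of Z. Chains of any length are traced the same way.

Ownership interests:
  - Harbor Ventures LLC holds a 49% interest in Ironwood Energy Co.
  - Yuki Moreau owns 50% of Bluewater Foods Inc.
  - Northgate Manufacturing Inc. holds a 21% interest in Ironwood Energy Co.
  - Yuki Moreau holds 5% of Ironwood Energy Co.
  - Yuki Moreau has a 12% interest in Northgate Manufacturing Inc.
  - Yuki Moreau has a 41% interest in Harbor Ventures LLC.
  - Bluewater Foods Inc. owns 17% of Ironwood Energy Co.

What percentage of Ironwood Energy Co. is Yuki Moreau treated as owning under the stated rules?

36.11%

Chain via Bluewater Foods Inc. (R2): 50% × 17% = 8.5% of Ironwood Energy Co.
Chain via Northgate Manufacturing Inc. (R2): 12% × 21% = 2.52% of Ironwood Energy Co.
Chain via Harbor Ventures LLC (R2): 41% × 49% = 20.09% of Ironwood Energy Co.
Direct interest in Ironwood Energy Co: 5%.
Aggregating (R1): 8.5% + 2.52% + 20.09% + 5% = 36.11%.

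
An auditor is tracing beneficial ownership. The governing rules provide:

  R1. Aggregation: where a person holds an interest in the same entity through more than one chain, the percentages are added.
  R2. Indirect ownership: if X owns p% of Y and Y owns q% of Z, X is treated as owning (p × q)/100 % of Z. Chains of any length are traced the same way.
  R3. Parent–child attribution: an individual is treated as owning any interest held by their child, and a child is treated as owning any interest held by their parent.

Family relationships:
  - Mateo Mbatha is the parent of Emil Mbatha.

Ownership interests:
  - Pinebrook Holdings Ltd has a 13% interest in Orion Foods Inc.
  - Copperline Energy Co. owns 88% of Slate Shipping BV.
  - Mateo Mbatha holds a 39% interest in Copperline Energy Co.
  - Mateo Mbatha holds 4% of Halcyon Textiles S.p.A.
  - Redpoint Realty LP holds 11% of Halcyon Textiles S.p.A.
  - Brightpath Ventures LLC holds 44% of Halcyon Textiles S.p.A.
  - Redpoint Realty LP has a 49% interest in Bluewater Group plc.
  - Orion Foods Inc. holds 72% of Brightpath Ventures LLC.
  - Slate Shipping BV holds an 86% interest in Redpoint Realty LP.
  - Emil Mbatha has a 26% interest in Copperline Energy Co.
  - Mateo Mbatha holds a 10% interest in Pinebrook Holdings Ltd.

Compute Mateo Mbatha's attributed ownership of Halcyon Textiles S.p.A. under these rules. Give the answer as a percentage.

9.82296%

By parent–child attribution (R3), Mateo Mbatha is treated as also owning Emil Mbatha's interest in Copperline Energy Co, giving 39% + 26% = 65%.
Chain via Copperline Energy Co. → Slate Shipping BV → Redpoint Realty LP (R2): 65% × 88% × 86% × 11% = 5.41112% of Halcyon Textiles S.p.A.
Chain via Pinebrook Holdings Ltd → Orion Foods Inc. → Brightpath Ventures LLC (R2): 10% × 13% × 72% × 44% = 0.41184% of Halcyon Textiles S.p.A.
Direct interest in Halcyon Textiles S.p.A: 4%.
Aggregating (R1): 5.41112% + 0.41184% + 4% = 9.82296%.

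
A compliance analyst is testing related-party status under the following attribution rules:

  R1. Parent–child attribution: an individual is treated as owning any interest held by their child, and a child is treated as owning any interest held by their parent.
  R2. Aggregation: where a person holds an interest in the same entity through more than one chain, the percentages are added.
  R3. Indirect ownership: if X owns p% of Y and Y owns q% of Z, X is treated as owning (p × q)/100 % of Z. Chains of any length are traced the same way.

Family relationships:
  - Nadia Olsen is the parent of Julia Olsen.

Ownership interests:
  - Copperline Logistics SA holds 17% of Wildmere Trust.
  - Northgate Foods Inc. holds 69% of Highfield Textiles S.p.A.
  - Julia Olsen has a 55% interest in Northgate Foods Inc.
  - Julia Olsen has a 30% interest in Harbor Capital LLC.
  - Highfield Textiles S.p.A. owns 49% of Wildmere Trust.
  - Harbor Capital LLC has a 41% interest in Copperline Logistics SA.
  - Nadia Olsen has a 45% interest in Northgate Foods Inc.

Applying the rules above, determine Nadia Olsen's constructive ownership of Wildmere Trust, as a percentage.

35.901%

By parent–child attribution (R1), Nadia Olsen is treated as also owning Julia Olsen's interest in Northgate Foods Inc, giving 45% + 55% = 100%.
By parent–child attribution (R1), Nadia Olsen is treated as owning Julia Olsen's 30% interest in Harbor Capital LLC.
Chain via Northgate Foods Inc. → Highfield Textiles S.p.A. (R3): 100% × 69% × 49% = 33.81% of Wildmere Trust.
Chain via Harbor Capital LLC → Copperline Logistics SA (R3): 30% × 41% × 17% = 2.091% of Wildmere Trust.
Aggregating (R2): 33.81% + 2.091% = 35.901%.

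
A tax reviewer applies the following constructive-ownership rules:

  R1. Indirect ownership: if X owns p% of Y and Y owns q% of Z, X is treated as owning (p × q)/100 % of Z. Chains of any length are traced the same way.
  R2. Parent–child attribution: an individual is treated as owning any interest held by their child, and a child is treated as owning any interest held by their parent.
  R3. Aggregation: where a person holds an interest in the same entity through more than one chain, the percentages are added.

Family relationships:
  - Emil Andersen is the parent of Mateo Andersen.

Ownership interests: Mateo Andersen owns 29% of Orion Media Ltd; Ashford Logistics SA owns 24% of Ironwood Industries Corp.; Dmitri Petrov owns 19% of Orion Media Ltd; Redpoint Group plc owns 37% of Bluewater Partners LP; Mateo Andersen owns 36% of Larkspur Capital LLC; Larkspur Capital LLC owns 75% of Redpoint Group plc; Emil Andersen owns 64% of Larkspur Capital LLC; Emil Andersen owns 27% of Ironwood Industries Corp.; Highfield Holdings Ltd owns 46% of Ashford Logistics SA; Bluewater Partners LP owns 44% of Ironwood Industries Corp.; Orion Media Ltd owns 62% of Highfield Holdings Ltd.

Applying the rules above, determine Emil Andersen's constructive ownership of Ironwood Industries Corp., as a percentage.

By parent–child attribution (R2), Emil Andersen is treated as also owning Mateo Andersen's interest in Larkspur Capital LLC, giving 64% + 36% = 100%.
By parent–child attribution (R2), Emil Andersen is treated as owning Mateo Andersen's 29% interest in Orion Media Ltd.
Chain via Larkspur Capital LLC → Redpoint Group plc → Bluewater Partners LP (R1): 100% × 75% × 37% × 44% = 12.21% of Ironwood Industries Corp.
Direct interest in Ironwood Industries Corp: 27%.
Chain via Orion Media Ltd → Highfield Holdings Ltd → Ashford Logistics SA (R1): 29% × 62% × 46% × 24% = 1.984992% of Ironwood Industries Corp.
Aggregating (R3): 12.21% + 27% + 1.984992% = 41.194992%.

41.194992%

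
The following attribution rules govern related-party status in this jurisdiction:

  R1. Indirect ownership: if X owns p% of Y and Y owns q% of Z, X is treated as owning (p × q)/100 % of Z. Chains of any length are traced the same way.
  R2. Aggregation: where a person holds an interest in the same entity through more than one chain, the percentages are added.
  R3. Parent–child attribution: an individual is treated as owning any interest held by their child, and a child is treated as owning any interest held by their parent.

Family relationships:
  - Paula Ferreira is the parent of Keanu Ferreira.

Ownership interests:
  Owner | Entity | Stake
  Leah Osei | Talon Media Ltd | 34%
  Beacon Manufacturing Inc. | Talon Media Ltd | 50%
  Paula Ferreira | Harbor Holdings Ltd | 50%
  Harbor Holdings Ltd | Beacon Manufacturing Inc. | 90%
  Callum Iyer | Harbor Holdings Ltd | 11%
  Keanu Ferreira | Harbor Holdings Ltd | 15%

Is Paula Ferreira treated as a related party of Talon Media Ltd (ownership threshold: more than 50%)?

No

By parent–child attribution (R3), Paula Ferreira is treated as also owning Keanu Ferreira's interest in Harbor Holdings Ltd, giving 50% + 15% = 65%.
Chain via Harbor Holdings Ltd → Beacon Manufacturing Inc. (R1): 65% × 90% × 50% = 29.25% of Talon Media Ltd.
29.25% does not exceed the 50% threshold, so Paula is not a related party to Talon Media Ltd.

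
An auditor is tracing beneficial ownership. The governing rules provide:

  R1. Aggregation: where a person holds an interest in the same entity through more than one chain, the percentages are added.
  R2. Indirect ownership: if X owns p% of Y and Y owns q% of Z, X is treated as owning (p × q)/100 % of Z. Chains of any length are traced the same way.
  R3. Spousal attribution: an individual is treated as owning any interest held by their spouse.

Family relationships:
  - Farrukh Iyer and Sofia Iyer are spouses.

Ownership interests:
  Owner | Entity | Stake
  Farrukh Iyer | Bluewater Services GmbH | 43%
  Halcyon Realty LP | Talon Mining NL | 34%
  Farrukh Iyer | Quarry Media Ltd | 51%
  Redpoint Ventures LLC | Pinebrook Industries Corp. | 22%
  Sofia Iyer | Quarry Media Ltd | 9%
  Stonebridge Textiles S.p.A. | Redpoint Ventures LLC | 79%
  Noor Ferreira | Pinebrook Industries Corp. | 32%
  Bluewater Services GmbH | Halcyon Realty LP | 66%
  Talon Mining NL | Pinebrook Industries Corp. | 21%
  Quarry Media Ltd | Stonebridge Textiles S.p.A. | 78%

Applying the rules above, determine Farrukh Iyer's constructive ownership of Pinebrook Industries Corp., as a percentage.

10.160172%

By spousal attribution (R3), Farrukh Iyer is treated as also owning Sofia Iyer's interest in Quarry Media Ltd, giving 51% + 9% = 60%.
Chain via Quarry Media Ltd → Stonebridge Textiles S.p.A. → Redpoint Ventures LLC (R2): 60% × 78% × 79% × 22% = 8.13384% of Pinebrook Industries Corp.
Chain via Bluewater Services GmbH → Halcyon Realty LP → Talon Mining NL (R2): 43% × 66% × 34% × 21% = 2.026332% of Pinebrook Industries Corp.
Aggregating (R1): 8.13384% + 2.026332% = 10.160172%.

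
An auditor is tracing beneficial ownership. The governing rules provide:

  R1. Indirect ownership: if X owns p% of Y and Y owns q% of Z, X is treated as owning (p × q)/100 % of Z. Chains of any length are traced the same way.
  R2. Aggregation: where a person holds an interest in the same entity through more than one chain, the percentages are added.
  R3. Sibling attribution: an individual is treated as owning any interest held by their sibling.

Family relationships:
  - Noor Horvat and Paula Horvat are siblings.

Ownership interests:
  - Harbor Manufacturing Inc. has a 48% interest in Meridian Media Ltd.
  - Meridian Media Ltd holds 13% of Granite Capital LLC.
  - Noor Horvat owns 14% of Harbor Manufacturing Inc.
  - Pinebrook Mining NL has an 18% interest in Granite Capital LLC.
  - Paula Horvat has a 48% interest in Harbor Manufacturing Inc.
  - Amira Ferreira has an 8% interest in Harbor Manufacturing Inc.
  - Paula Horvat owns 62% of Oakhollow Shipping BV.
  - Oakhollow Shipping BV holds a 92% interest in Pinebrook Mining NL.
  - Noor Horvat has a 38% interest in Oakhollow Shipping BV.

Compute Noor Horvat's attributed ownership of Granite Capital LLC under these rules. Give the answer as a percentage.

By sibling attribution (R3), Noor Horvat is treated as also owning Paula Horvat's interest in Harbor Manufacturing Inc, giving 14% + 48% = 62%.
By sibling attribution (R3), Noor Horvat is treated as also owning Paula Horvat's interest in Oakhollow Shipping BV, giving 38% + 62% = 100%.
Chain via Harbor Manufacturing Inc. → Meridian Media Ltd (R1): 62% × 48% × 13% = 3.8688% of Granite Capital LLC.
Chain via Oakhollow Shipping BV → Pinebrook Mining NL (R1): 100% × 92% × 18% = 16.56% of Granite Capital LLC.
Aggregating (R2): 3.8688% + 16.56% = 20.4288%.

20.4288%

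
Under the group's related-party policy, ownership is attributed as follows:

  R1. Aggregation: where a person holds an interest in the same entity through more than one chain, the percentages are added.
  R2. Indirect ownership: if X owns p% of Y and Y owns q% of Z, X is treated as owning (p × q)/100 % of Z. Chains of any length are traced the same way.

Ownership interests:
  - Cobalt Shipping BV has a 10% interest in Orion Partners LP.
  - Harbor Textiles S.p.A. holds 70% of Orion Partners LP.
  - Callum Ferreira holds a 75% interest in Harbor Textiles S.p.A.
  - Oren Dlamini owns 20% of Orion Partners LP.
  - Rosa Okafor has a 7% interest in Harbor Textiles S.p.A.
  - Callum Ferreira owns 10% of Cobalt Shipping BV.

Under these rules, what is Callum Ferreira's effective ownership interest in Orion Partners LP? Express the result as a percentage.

Chain via Cobalt Shipping BV (R2): 10% × 10% = 1% of Orion Partners LP.
Chain via Harbor Textiles S.p.A. (R2): 75% × 70% = 52.5% of Orion Partners LP.
Aggregating (R1): 1% + 52.5% = 53.5%.

53.5%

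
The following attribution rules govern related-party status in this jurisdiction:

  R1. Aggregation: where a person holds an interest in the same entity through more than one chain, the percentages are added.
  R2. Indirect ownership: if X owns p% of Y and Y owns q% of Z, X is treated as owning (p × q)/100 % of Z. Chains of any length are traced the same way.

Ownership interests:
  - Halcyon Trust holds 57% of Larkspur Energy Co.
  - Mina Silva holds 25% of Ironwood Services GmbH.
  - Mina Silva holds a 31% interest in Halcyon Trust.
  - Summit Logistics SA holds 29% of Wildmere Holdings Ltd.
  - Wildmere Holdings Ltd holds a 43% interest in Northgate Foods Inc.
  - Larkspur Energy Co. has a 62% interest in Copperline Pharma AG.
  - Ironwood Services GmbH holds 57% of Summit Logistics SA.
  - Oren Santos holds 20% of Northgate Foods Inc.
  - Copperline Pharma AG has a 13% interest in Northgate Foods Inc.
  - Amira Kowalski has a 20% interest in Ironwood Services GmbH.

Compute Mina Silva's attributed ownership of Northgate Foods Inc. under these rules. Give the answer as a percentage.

Chain via Ironwood Services GmbH → Summit Logistics SA → Wildmere Holdings Ltd (R2): 25% × 57% × 29% × 43% = 1.776975% of Northgate Foods Inc.
Chain via Halcyon Trust → Larkspur Energy Co. → Copperline Pharma AG (R2): 31% × 57% × 62% × 13% = 1.424202% of Northgate Foods Inc.
Aggregating (R1): 1.776975% + 1.424202% = 3.201177%.

3.201177%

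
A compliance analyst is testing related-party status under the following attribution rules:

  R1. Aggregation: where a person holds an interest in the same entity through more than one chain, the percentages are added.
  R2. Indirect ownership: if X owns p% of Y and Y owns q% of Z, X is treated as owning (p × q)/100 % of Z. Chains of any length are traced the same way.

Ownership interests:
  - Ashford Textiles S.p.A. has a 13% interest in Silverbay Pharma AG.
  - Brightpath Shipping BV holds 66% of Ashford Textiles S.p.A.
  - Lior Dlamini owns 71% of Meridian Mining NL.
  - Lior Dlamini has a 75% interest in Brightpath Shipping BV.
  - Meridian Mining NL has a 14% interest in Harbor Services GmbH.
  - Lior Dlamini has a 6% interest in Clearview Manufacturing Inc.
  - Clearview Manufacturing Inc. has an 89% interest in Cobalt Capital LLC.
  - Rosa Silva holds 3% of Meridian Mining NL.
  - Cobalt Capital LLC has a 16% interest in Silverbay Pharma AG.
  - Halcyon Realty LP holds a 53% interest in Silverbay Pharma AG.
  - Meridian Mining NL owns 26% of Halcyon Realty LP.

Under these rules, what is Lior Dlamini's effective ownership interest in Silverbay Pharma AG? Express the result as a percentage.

17.0732%

Chain via Clearview Manufacturing Inc. → Cobalt Capital LLC (R2): 6% × 89% × 16% = 0.8544% of Silverbay Pharma AG.
Chain via Meridian Mining NL → Halcyon Realty LP (R2): 71% × 26% × 53% = 9.7838% of Silverbay Pharma AG.
Chain via Brightpath Shipping BV → Ashford Textiles S.p.A. (R2): 75% × 66% × 13% = 6.435% of Silverbay Pharma AG.
Aggregating (R1): 0.8544% + 9.7838% + 6.435% = 17.0732%.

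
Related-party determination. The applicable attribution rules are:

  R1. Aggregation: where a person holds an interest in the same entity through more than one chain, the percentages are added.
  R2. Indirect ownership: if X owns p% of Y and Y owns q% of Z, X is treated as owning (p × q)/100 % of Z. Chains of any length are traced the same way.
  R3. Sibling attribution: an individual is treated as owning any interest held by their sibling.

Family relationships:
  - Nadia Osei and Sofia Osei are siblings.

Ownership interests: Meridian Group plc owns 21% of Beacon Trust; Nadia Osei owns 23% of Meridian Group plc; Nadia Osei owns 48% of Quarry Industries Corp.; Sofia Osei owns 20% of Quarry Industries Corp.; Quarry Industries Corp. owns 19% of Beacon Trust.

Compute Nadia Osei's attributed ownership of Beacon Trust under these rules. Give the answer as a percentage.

17.75%

By sibling attribution (R3), Nadia Osei is treated as also owning Sofia Osei's interest in Quarry Industries Corp, giving 48% + 20% = 68%.
Chain via Quarry Industries Corp. (R2): 68% × 19% = 12.92% of Beacon Trust.
Chain via Meridian Group plc (R2): 23% × 21% = 4.83% of Beacon Trust.
Aggregating (R1): 12.92% + 4.83% = 17.75%.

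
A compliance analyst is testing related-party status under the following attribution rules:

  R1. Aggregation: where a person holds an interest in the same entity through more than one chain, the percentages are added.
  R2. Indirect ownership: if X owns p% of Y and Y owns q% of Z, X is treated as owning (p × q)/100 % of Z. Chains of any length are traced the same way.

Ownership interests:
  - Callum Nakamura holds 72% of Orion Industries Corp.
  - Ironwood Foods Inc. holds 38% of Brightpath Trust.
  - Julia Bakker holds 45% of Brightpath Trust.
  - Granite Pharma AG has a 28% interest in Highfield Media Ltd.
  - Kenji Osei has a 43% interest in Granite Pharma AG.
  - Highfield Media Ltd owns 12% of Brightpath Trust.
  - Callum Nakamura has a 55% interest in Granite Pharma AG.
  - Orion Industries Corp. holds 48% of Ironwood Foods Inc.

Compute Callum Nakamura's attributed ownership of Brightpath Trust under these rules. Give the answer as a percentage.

14.9808%

Chain via Orion Industries Corp. → Ironwood Foods Inc. (R2): 72% × 48% × 38% = 13.1328% of Brightpath Trust.
Chain via Granite Pharma AG → Highfield Media Ltd (R2): 55% × 28% × 12% = 1.848% of Brightpath Trust.
Aggregating (R1): 13.1328% + 1.848% = 14.9808%.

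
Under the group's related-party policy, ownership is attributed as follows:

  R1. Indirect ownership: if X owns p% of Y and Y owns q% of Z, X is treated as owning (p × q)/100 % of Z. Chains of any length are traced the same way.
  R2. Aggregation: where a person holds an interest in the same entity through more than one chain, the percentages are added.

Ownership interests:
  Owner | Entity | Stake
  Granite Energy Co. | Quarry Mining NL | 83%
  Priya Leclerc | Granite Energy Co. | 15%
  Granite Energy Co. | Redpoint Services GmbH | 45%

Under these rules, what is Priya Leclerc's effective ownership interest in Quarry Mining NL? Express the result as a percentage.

Chain via Granite Energy Co. (R1): 15% × 83% = 12.45% of Quarry Mining NL.

12.45%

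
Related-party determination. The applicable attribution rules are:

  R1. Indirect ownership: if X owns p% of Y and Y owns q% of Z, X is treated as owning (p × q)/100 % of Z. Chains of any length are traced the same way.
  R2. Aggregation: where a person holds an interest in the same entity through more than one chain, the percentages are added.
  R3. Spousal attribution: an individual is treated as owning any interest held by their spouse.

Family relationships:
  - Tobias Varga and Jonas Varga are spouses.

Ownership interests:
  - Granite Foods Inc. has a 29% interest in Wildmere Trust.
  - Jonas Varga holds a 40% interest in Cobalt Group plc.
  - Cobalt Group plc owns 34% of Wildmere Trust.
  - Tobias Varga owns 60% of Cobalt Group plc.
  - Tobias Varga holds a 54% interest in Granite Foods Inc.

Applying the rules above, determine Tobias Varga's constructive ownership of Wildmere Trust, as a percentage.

By spousal attribution (R3), Tobias Varga is treated as also owning Jonas Varga's interest in Cobalt Group plc, giving 60% + 40% = 100%.
Chain via Cobalt Group plc (R1): 100% × 34% = 34% of Wildmere Trust.
Chain via Granite Foods Inc. (R1): 54% × 29% = 15.66% of Wildmere Trust.
Aggregating (R2): 34% + 15.66% = 49.66%.

49.66%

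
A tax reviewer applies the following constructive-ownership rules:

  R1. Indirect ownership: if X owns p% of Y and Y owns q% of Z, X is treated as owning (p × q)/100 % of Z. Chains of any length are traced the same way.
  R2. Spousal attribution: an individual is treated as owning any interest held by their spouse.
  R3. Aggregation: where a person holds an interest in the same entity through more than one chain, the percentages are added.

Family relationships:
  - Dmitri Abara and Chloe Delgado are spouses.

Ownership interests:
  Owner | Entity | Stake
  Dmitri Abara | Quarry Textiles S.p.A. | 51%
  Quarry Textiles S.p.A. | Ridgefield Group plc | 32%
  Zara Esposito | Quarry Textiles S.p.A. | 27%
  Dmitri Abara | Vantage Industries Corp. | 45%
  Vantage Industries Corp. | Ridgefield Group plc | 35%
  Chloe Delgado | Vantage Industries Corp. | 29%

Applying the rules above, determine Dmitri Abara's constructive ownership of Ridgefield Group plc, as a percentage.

By spousal attribution (R2), Dmitri Abara is treated as also owning Chloe Delgado's interest in Vantage Industries Corp, giving 45% + 29% = 74%.
Chain via Vantage Industries Corp. (R1): 74% × 35% = 25.9% of Ridgefield Group plc.
Chain via Quarry Textiles S.p.A. (R1): 51% × 32% = 16.32% of Ridgefield Group plc.
Aggregating (R3): 25.9% + 16.32% = 42.22%.

42.22%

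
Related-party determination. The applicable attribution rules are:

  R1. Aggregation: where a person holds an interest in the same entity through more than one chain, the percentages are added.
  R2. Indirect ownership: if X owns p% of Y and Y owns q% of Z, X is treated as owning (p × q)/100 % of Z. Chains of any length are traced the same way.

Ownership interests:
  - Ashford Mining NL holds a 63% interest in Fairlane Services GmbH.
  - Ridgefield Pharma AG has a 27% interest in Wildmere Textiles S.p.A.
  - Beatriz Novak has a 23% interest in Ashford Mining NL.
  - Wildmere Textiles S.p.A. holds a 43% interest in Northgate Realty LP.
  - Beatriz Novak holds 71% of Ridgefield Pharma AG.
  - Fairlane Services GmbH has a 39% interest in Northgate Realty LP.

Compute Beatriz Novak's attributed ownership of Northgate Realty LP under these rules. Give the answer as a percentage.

13.8942%

Chain via Ridgefield Pharma AG → Wildmere Textiles S.p.A. (R2): 71% × 27% × 43% = 8.2431% of Northgate Realty LP.
Chain via Ashford Mining NL → Fairlane Services GmbH (R2): 23% × 63% × 39% = 5.6511% of Northgate Realty LP.
Aggregating (R1): 8.2431% + 5.6511% = 13.8942%.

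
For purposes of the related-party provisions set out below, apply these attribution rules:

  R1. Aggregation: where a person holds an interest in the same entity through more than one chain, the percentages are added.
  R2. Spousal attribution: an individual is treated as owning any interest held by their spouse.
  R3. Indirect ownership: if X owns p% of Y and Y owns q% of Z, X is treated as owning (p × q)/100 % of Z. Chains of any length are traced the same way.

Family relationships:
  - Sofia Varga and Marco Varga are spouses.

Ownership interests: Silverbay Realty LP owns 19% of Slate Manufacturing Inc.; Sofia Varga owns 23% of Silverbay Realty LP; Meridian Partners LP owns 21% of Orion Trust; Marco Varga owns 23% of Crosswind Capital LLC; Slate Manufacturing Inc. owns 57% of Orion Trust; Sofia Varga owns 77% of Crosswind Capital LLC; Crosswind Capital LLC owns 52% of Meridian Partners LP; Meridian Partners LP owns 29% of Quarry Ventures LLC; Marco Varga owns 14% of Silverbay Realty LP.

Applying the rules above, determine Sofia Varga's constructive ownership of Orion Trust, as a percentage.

By spousal attribution (R2), Sofia Varga is treated as also owning Marco Varga's interest in Crosswind Capital LLC, giving 77% + 23% = 100%.
By spousal attribution (R2), Sofia Varga is treated as also owning Marco Varga's interest in Silverbay Realty LP, giving 23% + 14% = 37%.
Chain via Crosswind Capital LLC → Meridian Partners LP (R3): 100% × 52% × 21% = 10.92% of Orion Trust.
Chain via Silverbay Realty LP → Slate Manufacturing Inc. (R3): 37% × 19% × 57% = 4.0071% of Orion Trust.
Aggregating (R1): 10.92% + 4.0071% = 14.9271%.

14.9271%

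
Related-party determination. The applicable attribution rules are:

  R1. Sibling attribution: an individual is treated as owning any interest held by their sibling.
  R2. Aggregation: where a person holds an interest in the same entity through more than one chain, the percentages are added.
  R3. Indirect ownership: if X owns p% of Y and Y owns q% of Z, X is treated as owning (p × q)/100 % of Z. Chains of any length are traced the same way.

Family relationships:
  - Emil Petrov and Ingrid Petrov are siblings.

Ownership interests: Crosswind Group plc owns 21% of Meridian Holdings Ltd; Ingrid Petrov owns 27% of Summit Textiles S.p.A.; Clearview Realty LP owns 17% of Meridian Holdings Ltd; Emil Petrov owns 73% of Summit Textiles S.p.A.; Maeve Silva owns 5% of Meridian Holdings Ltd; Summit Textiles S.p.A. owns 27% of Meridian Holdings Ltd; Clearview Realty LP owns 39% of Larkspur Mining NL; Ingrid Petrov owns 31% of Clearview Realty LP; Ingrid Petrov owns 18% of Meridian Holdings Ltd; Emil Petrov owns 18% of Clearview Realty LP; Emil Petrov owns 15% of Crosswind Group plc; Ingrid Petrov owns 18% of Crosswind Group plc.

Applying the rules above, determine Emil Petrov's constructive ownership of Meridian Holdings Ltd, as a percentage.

60.26%

By sibling attribution (R1), Emil Petrov is treated as also owning Ingrid Petrov's interest in Clearview Realty LP, giving 18% + 31% = 49%.
By sibling attribution (R1), Emil Petrov is treated as also owning Ingrid Petrov's interest in Crosswind Group plc, giving 15% + 18% = 33%.
By sibling attribution (R1), Emil Petrov is treated as also owning Ingrid Petrov's interest in Summit Textiles S.p.A, giving 73% + 27% = 100%.
By sibling attribution (R1), Emil Petrov is treated as owning Ingrid Petrov's 18% interest in Meridian Holdings Ltd.
Chain via Clearview Realty LP (R3): 49% × 17% = 8.33% of Meridian Holdings Ltd.
Chain via Crosswind Group plc (R3): 33% × 21% = 6.93% of Meridian Holdings Ltd.
Chain via Summit Textiles S.p.A. (R3): 100% × 27% = 27% of Meridian Holdings Ltd.
Direct interest in Meridian Holdings Ltd: 18%.
Aggregating (R2): 8.33% + 6.93% + 27% + 18% = 60.26%.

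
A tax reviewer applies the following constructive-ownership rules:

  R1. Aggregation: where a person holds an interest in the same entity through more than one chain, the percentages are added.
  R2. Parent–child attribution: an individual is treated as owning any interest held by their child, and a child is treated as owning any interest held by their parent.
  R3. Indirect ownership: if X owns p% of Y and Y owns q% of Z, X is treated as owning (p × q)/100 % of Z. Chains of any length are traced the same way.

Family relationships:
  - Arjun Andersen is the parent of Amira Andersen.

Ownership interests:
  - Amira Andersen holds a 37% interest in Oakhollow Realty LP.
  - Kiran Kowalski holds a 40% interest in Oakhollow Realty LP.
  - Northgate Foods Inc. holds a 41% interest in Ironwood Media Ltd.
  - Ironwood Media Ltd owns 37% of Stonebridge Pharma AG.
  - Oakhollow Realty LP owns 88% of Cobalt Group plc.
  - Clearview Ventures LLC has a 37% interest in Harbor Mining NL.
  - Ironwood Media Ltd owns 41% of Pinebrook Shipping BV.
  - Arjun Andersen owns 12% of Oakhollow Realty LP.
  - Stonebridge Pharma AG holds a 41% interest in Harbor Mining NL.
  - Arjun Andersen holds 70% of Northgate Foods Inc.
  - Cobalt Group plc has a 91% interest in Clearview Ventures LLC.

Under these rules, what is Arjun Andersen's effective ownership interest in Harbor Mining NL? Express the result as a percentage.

By parent–child attribution (R2), Arjun Andersen is treated as also owning Amira Andersen's interest in Oakhollow Realty LP, giving 12% + 37% = 49%.
Chain via Northgate Foods Inc. → Ironwood Media Ltd → Stonebridge Pharma AG (R3): 70% × 41% × 37% × 41% = 4.35379% of Harbor Mining NL.
Chain via Oakhollow Realty LP → Cobalt Group plc → Clearview Ventures LLC (R3): 49% × 88% × 91% × 37% = 14.518504% of Harbor Mining NL.
Aggregating (R1): 4.35379% + 14.518504% = 18.872294%.

18.872294%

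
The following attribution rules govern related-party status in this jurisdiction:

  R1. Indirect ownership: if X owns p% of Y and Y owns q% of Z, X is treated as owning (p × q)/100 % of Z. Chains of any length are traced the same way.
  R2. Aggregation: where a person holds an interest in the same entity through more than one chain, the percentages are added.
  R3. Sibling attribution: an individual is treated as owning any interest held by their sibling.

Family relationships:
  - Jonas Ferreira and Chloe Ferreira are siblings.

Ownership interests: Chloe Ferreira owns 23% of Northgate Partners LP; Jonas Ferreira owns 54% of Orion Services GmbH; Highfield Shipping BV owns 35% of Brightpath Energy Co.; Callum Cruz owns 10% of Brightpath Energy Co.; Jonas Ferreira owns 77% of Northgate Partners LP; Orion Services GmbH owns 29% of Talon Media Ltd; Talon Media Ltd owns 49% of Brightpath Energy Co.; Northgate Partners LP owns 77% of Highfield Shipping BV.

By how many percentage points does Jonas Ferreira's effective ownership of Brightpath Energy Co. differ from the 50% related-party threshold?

15.3766

By sibling attribution (R3), Jonas Ferreira is treated as also owning Chloe Ferreira's interest in Northgate Partners LP, giving 77% + 23% = 100%.
Chain via Orion Services GmbH → Talon Media Ltd (R1): 54% × 29% × 49% = 7.6734% of Brightpath Energy Co.
Chain via Northgate Partners LP → Highfield Shipping BV (R1): 100% × 77% × 35% = 26.95% of Brightpath Energy Co.
Aggregating (R2): 7.6734% + 26.95% = 34.6234%.
34.6234% falls short of the 50% threshold by 15.3766 percentage points.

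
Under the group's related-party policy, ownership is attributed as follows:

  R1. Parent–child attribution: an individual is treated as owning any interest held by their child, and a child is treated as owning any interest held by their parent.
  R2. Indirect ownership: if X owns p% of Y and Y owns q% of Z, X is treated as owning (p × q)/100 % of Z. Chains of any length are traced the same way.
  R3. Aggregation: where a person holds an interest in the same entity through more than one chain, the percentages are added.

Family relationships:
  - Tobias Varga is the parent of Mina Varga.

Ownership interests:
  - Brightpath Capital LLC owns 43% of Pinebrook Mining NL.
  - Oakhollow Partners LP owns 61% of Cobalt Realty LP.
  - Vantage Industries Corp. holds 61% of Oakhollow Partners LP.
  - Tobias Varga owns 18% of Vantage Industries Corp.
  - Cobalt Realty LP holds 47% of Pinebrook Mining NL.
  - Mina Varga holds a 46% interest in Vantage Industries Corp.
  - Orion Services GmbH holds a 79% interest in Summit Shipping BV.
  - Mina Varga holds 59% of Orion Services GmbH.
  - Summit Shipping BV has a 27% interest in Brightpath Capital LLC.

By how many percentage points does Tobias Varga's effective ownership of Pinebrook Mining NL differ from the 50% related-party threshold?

By parent–child attribution (R1), Tobias Varga is treated as also owning Mina Varga's interest in Vantage Industries Corp, giving 18% + 46% = 64%.
By parent–child attribution (R1), Tobias Varga is treated as owning Mina Varga's 59% interest in Orion Services GmbH.
Chain via Vantage Industries Corp. → Oakhollow Partners LP → Cobalt Realty LP (R2): 64% × 61% × 61% × 47% = 11.192768% of Pinebrook Mining NL.
Chain via Orion Services GmbH → Summit Shipping BV → Brightpath Capital LLC (R2): 59% × 79% × 27% × 43% = 5.411421% of Pinebrook Mining NL.
Aggregating (R3): 11.192768% + 5.411421% = 16.604189%.
16.604189% falls short of the 50% threshold by 33.395811 percentage points.

33.395811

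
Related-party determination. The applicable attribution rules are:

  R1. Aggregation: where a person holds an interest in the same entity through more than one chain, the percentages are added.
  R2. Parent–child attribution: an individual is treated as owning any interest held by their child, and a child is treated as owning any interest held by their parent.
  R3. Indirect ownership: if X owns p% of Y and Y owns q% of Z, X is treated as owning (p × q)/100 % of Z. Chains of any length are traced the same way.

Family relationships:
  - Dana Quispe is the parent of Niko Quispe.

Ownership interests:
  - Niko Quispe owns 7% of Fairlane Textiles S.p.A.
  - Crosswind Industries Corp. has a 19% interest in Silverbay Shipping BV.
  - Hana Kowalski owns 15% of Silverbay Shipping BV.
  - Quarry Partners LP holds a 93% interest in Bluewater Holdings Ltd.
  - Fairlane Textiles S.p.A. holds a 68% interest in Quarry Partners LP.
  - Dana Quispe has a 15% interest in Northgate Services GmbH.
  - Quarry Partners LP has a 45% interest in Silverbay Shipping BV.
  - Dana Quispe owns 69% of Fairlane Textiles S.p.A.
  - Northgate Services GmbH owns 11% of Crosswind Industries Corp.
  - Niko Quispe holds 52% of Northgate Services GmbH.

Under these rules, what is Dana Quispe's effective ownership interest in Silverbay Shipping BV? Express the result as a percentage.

24.6563%

By parent–child attribution (R2), Dana Quispe is treated as also owning Niko Quispe's interest in Fairlane Textiles S.p.A, giving 69% + 7% = 76%.
By parent–child attribution (R2), Dana Quispe is treated as also owning Niko Quispe's interest in Northgate Services GmbH, giving 15% + 52% = 67%.
Chain via Fairlane Textiles S.p.A. → Quarry Partners LP (R3): 76% × 68% × 45% = 23.256% of Silverbay Shipping BV.
Chain via Northgate Services GmbH → Crosswind Industries Corp. (R3): 67% × 11% × 19% = 1.4003% of Silverbay Shipping BV.
Aggregating (R1): 23.256% + 1.4003% = 24.6563%.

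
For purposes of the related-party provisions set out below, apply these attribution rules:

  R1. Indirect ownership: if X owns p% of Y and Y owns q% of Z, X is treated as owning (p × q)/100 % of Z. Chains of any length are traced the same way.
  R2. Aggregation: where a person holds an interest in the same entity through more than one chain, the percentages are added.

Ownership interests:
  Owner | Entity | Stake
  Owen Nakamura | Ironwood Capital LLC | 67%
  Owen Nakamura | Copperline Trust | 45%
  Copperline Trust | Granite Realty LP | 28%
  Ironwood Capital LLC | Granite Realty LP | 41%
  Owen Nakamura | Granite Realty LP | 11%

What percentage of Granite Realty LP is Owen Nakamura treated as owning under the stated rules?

Chain via Ironwood Capital LLC (R1): 67% × 41% = 27.47% of Granite Realty LP.
Chain via Copperline Trust (R1): 45% × 28% = 12.6% of Granite Realty LP.
Direct interest in Granite Realty LP: 11%.
Aggregating (R2): 27.47% + 12.6% + 11% = 51.07%.

51.07%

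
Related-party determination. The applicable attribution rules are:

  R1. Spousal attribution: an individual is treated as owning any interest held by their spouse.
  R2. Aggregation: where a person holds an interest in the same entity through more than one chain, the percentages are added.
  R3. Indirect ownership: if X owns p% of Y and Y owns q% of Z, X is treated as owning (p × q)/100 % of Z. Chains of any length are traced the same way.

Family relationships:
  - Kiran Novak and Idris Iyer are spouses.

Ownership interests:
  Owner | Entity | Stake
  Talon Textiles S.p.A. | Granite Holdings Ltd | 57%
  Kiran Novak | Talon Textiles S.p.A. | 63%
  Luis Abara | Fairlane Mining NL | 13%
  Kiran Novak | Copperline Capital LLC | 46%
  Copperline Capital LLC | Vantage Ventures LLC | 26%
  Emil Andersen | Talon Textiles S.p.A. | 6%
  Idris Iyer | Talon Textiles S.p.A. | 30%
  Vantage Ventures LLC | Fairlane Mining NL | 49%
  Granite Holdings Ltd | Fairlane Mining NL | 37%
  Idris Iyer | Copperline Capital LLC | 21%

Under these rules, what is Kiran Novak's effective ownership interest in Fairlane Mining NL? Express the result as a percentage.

By spousal attribution (R1), Kiran Novak is treated as also owning Idris Iyer's interest in Copperline Capital LLC, giving 46% + 21% = 67%.
By spousal attribution (R1), Kiran Novak is treated as also owning Idris Iyer's interest in Talon Textiles S.p.A, giving 63% + 30% = 93%.
Chain via Copperline Capital LLC → Vantage Ventures LLC (R3): 67% × 26% × 49% = 8.5358% of Fairlane Mining NL.
Chain via Talon Textiles S.p.A. → Granite Holdings Ltd (R3): 93% × 57% × 37% = 19.6137% of Fairlane Mining NL.
Aggregating (R2): 8.5358% + 19.6137% = 28.1495%.

28.1495%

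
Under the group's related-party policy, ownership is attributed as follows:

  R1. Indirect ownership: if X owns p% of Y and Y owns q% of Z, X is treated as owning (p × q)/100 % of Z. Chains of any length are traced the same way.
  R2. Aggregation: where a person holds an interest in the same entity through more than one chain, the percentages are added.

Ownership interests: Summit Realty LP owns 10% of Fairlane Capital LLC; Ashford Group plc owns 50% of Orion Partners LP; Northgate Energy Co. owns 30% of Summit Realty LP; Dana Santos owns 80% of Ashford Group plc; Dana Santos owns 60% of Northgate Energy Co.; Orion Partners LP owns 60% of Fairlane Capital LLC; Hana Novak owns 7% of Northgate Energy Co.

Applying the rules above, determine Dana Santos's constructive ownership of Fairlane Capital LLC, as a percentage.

25.8%

Chain via Ashford Group plc → Orion Partners LP (R1): 80% × 50% × 60% = 24% of Fairlane Capital LLC.
Chain via Northgate Energy Co. → Summit Realty LP (R1): 60% × 30% × 10% = 1.8% of Fairlane Capital LLC.
Aggregating (R2): 24% + 1.8% = 25.8%.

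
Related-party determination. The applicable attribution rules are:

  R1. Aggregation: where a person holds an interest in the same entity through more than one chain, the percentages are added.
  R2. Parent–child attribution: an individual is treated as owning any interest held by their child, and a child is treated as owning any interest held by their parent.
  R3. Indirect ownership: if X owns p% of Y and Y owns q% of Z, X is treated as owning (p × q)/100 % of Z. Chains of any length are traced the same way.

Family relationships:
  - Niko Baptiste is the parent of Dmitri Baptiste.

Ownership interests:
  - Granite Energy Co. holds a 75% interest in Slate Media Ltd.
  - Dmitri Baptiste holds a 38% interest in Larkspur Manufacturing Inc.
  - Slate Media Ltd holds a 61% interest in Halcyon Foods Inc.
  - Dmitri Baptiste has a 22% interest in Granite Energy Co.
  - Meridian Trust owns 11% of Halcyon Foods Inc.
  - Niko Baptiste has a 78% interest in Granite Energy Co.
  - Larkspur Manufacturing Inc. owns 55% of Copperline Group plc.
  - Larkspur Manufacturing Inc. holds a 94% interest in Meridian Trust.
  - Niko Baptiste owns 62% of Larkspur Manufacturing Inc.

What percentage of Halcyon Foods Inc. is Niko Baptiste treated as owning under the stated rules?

56.09%

By parent–child attribution (R2), Niko Baptiste is treated as also owning Dmitri Baptiste's interest in Larkspur Manufacturing Inc, giving 62% + 38% = 100%.
By parent–child attribution (R2), Niko Baptiste is treated as also owning Dmitri Baptiste's interest in Granite Energy Co, giving 78% + 22% = 100%.
Chain via Larkspur Manufacturing Inc. → Meridian Trust (R3): 100% × 94% × 11% = 10.34% of Halcyon Foods Inc.
Chain via Granite Energy Co. → Slate Media Ltd (R3): 100% × 75% × 61% = 45.75% of Halcyon Foods Inc.
Aggregating (R1): 10.34% + 45.75% = 56.09%.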